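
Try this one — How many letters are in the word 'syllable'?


Spell out 'syllable' and number each letter: s(1), y(2), l(3), l(4), a(5), b(6), l(7), e(8). Total: 8 letters.

8


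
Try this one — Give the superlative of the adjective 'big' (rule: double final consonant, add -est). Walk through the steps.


Apply superlative formation (double final consonant, add -est): 'big' -> 'biggest'.

biggest


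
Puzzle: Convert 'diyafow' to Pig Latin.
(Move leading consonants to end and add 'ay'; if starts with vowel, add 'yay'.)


'diyafow': move consonant cluster 'd' to end and add 'ay': 'iyafowday'.

iyafowday


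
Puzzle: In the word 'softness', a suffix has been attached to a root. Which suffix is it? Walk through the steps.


The word 'softness' = 'soft' (root) + '-ness' (suffix). The suffix is '-ness'.

ness


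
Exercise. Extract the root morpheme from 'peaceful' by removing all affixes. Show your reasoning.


Remove suffix '-ful' from 'peaceful' to get root 'peace'.

peace


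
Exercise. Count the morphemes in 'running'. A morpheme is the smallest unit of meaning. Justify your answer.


Decomposition: run (root) + -ing (suffix) = 2 morpheme(s)

2 morphemes


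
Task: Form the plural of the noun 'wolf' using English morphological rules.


Apply rule: Change -f to -ves. 'wolf' becomes 'wolves'.

wolves


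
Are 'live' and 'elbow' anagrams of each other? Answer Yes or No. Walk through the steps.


Sorted letters of 'live': 'eilv'
Sorted letters of 'elbow': 'below'
They do not match.

No


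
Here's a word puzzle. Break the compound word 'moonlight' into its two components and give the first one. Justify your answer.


Split 'moonlight' into 'moon' + 'light'. The first part is 'moon'.

moon


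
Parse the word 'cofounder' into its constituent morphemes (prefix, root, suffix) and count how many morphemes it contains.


Step 1: Identify prefix: 'co' (meaning: together)
Step 2: Identify root: 'found'
Step 3: Identify suffix(es): 'er'
Decomposition: co- (prefix: together) + found (root) + -er (suffix: one who)
Total morphemes: 3

3 morphemes (co- (prefix: together) + found (root) + -er (suffix: one who))


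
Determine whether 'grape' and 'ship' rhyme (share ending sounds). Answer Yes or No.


Rime (stressed vowel + following sounds) of 'grape': -ape = /eɪp/
Rime of 'ship': -ip = /ɪp/
/eɪp/ and /ɪp/ are different ending sounds, so the words do not rhyme.

No


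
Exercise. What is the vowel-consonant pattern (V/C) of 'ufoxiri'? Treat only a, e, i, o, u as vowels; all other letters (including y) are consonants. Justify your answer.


Letter mapping: u = V, f = C, o = V, x = C, i = V, r = C, i = V.

VCVCVCV


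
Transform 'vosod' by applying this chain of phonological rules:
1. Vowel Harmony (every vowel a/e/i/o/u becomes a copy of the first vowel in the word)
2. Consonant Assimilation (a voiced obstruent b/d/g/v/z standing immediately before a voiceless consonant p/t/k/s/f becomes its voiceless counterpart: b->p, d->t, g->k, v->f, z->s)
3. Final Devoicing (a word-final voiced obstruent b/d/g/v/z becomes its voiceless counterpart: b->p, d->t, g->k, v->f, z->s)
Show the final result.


Starting form: 'vosod'
Rule 1: Vowel Harmony: all vowels already match. No change.
Rule 2: Consonant Assimilation: no voiced obstruent (b/d/g/v/z) stands immediately before a voiceless consonant (p/t/k/s/f). No change.
Rule 3: Final Devoicing: word-final voiced obstruent 'd' becomes voiceless 't'. 'vosod' -> 'vosot'
Final form: 'vosot'

vosot


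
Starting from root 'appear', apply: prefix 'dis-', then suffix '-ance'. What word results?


Step 1: Add prefix 'dis-' to 'appear' = 'disappear'
Step 2: Add suffix '-ance' to 'disappear' = 'disappearance'

disappearance


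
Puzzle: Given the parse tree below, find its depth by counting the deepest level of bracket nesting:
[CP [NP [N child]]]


Count bracket nesting levels:
'[' at pos 0: depth = 1
'[' at pos 4: depth = 2
'[' at pos 8: depth = 3
Maximum depth reached: 3

3


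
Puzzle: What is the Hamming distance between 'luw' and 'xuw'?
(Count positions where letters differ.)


Alignment:
Position 1: 'l' vs 'x' = DIFFER
Position 2: 'u' vs 'u' = match
Position 3: 'w' vs 'w' = match
Total differences: 1

1


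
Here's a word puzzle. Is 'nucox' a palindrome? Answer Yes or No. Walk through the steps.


Forward: 'nucox'
Reversed: 'xocun'
They differ.

No


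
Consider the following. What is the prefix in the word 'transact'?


The word 'transact' = 'trans' (prefix) + 'act' (root). The prefix is 'trans'.

trans


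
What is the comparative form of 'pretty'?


Apply comparative formation (consonant + y: change y to i, add -er): 'pretty' -> 'prettier'.

prettier


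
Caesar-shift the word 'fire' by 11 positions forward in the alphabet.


Shift each letter by 11: f -> q, i -> t, r -> c, e -> p. Result: 'qtcp'.

qtcp


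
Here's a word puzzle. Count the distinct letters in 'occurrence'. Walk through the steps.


Unique letters in 'occurrence': {c, e, n, o, r, u} = 6 distinct letters.

6


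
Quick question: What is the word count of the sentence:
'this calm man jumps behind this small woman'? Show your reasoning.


Split into words: this | calm | man | jumps | behind | this | small | woman = 8 words.

8


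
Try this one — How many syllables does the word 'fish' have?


Break 'fish' into syllables: fish -> fish = 1 syllable

1 syllable


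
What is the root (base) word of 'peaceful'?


Remove suffix '-ful' from 'peaceful' to get root 'peace'.

peace


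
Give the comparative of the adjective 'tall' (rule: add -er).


Apply comparative formation (add -er): 'tall' -> 'taller'.

taller


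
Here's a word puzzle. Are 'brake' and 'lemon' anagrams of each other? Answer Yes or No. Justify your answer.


Sorted letters of 'brake': 'abekr'
Sorted letters of 'lemon': 'elmno'
They do not match.

No


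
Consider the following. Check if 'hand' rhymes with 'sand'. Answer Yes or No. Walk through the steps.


Rime (stressed vowel + following sounds) of 'hand': -and = /ænd/
Rime of 'sand': -and = /ænd/
/ænd/ and /ænd/ are the same ending sound, so the words rhyme.

Yes


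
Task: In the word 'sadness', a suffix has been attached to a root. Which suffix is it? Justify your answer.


The word 'sadness' = 'sad' (root) + '-ness' (suffix). The suffix is '-ness'.

ness


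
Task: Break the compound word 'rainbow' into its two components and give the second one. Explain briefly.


Split 'rainbow' into 'rain' + 'bow'. The second part is 'bow'.

bow


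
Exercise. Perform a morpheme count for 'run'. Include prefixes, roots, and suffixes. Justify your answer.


Decomposition: run (free morpheme) = 1 morpheme(s)

1 morphemes


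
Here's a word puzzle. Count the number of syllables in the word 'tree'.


Break 'tree' into syllables: tree -> tree = 1 syllable

1 syllable


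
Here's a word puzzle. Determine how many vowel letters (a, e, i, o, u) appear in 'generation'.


Vowels in 'generation': e, e, a, i, o = 5 vowels.

5


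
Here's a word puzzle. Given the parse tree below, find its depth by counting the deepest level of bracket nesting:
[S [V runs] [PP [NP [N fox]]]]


Count bracket nesting levels:
'[' at pos 0: depth = 1
'[' at pos 3: depth = 2
'[' at pos 12: depth = 2
'[' at pos 16: depth = 3
'[' at pos 20: depth = 4
Maximum depth reached: 4

4


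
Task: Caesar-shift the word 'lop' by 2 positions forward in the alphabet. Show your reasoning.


Shift each letter by 2: l -> n, o -> q, p -> r. Result: 'nqr'.

nqr


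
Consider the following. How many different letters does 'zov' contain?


Unique letters in 'zov': {o, v, z} = 3 distinct letters.

3


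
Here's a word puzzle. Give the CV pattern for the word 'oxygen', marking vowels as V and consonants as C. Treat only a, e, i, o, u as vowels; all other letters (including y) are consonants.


Letter mapping: o = V, x = C, y = C, g = C, e = V, n = C.

VCCCVC


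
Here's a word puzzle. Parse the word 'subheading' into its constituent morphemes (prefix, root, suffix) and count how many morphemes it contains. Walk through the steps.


Step 1: Identify prefix: 'sub' (meaning: below)
Step 2: Identify root: 'head'
Step 3: Identify suffix(es): 'ing'
Decomposition: sub- (prefix: below) + head (root) + -ing (suffix: ongoing/result)
Total morphemes: 3

3 morphemes (sub- (prefix: below) + head (root) + -ing (suffix: ongoing/result))


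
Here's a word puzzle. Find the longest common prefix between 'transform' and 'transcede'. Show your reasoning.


Compare from the start: 5 characters match: 'trans'. Mismatch at position 6: 'f' vs 'c'.

trans


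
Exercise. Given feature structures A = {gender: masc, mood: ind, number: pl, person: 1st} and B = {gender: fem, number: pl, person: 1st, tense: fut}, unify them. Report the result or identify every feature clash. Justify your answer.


Compare features:
gender: A=masc vs B=fem -> CLASH
mood: A=ind vs B=_ -> unified: ind
number: A=pl vs B=pl -> unified: pl
person: A=1st vs B=1st -> unified: 1st
tense: A=_ vs B=fut -> unified: fut
Clash detected on feature 'gender' (masc vs fem); unification fails.

CLASH on 'gender' (masc vs fem)


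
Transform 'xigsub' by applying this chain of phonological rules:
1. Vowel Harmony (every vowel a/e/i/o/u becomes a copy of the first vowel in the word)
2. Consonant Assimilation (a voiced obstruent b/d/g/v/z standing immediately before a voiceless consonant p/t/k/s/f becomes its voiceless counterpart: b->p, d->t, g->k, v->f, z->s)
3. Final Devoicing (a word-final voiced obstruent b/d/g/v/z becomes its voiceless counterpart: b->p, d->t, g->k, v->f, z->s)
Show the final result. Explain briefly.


Starting form: 'xigsub'
Rule 1: Vowel Harmony: all vowels become 'i' (matching first vowel). 'xigsub' -> 'xigsib'
Rule 2: Consonant Assimilation: voiced obstruent before voiceless consonant becomes voiceless ('gs' -> 'ks'). 'xigsib' -> 'xiksib'
Rule 3: Final Devoicing: word-final voiced obstruent 'b' becomes voiceless 'p'. 'xiksib' -> 'xiksip'
Final form: 'xiksip'

xiksip


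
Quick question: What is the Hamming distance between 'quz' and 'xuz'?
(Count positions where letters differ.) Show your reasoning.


Alignment:
Position 1: 'q' vs 'x' = DIFFER
Position 2: 'u' vs 'u' = match
Position 3: 'z' vs 'z' = match
Total differences: 1

1


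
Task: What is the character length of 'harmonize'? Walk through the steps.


Spell out 'harmonize' and number each letter: h(1), a(2), r(3), m(4), o(5), n(6), i(7), z(8), e(9). Total: 9 letters.

9


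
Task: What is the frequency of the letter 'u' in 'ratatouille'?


Letter 'u' in 'ratatouille': found at position(s) 7 = 1 occurrence(s).

1


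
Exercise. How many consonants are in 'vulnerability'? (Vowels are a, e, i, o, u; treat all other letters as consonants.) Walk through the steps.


Consonants in 'vulnerability': v, l, n, r, b, l, t, y = 8 consonants.

8


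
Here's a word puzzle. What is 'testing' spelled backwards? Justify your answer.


Reverse 'testing' character by character: 'gnitset'.

gnitset


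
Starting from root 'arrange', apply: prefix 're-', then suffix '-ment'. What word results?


Step 1: Add prefix 're-' to 'arrange' = 'rearrange'
Step 2: Add suffix '-ment' to 'rearrange' = 'rearrangement'

rearrangement


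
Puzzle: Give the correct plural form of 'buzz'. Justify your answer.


Apply rule: Add -es (sibilant/fricative ending). 'buzz' becomes 'buzzes'.

buzzes


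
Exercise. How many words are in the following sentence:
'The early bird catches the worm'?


Split into words: The | early | bird | catches | the | worm = 6 words.

6


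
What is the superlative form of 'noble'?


Apply superlative formation (ends in e: add -st): 'noble' -> 'noblest'.

noblest


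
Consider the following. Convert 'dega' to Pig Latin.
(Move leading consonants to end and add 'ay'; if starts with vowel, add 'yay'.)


'dega': move consonant cluster 'd' to end and add 'ay': 'egaday'.

egaday


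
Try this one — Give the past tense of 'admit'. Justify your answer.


Apply rule: Double final consonant and add -ed. 'admit' becomes 'admitted'.

admitted


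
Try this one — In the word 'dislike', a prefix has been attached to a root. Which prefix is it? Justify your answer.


The word 'dislike' = 'dis' (prefix) + 'like' (root). The prefix is 'dis'.

dis


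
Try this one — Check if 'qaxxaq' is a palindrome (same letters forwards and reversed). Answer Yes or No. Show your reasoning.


Forward: 'qaxxaq'
Reversed: 'qaxxaq'
They are identical.

Yes


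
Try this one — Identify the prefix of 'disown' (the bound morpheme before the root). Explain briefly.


The word 'disown' = 'dis' (prefix) + 'own' (root). The prefix is 'dis'.

dis


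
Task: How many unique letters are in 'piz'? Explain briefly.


Unique letters in 'piz': {i, p, z} = 3 distinct letters.

3


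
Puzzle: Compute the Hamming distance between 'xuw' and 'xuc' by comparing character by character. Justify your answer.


Alignment:
Position 1: 'x' vs 'x' = match
Position 2: 'u' vs 'u' = match
Position 3: 'w' vs 'c' = DIFFER
Total differences: 1

1


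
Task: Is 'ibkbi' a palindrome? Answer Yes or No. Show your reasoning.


Forward: 'ibkbi'
Reversed: 'ibkbi'
They are identical.

Yes


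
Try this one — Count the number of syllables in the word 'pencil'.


Break 'pencil' into syllables: pen-cil -> pen | cil = 2 syllables

2 syllables


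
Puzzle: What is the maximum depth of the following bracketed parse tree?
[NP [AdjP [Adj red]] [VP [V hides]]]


Count bracket nesting levels:
'[' at pos 0: depth = 1
'[' at pos 4: depth = 2
'[' at pos 10: depth = 3
'[' at pos 21: depth = 2
'[' at pos 25: depth = 3
Maximum depth reached: 3

3


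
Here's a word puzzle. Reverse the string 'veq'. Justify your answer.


Reverse 'veq' character by character: 'qev'.

qev


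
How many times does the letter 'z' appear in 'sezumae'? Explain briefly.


Letter 'z' in 'sezumae': found at position(s) 3 = 1 occurrence(s).

1


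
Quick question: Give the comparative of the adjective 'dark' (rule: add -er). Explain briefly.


Apply comparative formation (add -er): 'dark' -> 'darker'.

darker


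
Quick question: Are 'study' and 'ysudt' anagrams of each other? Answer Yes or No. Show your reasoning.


Sorted letters of 'study': 'dstuy'
Sorted letters of 'ysudt': 'dstuy'
They match.

Yes


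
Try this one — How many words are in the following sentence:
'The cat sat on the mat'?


Split into words: The | cat | sat | on | the | mat = 6 words.

6


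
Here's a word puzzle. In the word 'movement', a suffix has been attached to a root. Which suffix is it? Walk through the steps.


The word 'movement' = 'move' (root) + '-ment' (suffix). The suffix is '-ment'.

ment


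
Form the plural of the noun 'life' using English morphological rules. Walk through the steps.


Apply rule: Change -fe to -ves. 'life' becomes 'lives'.

lives


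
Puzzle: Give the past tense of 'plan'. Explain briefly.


Apply rule: Double final consonant and add -ed. 'plan' becomes 'planned'.

planned


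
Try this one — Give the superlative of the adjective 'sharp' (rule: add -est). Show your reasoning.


Apply superlative formation (add -est): 'sharp' -> 'sharpest'.

sharpest


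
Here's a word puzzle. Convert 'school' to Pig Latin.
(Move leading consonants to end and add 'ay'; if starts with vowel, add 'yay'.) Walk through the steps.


'school': move consonant cluster 'sch' to end and add 'ay': 'oolschay'.

oolschay


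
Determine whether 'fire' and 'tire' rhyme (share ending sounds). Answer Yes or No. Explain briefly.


Rime (stressed vowel + following sounds) of 'fire': -ire = /aɪər/
Rime of 'tire': -ire = /aɪər/
/aɪər/ and /aɪər/ are the same ending sound, so the words rhyme.

Yes


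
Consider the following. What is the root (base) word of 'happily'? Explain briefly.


Remove suffix '-ly' from 'happily' to get root 'happy'.

happy


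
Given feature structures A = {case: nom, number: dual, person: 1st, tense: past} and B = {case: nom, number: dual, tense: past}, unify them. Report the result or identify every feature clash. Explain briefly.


Compare features:
case: A=nom vs B=nom -> unified: nom
number: A=dual vs B=dual -> unified: dual
person: A=1st vs B=_ -> unified: 1st
tense: A=past vs B=past -> unified: past
No clashes found.

Unified: {case: nom, number: dual, person: 1st, tense: past}


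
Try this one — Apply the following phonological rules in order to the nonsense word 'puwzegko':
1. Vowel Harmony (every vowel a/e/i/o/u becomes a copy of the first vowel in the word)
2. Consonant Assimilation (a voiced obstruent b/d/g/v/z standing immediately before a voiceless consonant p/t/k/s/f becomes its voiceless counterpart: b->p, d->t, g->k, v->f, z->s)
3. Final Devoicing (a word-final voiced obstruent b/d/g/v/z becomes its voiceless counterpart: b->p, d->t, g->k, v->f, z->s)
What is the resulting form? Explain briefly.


Starting form: 'puwzegko'
Rule 1: Vowel Harmony: all vowels become 'u' (matching first vowel). 'puwzegko' -> 'puwzugku'
Rule 2: Consonant Assimilation: voiced obstruent before voiceless consonant becomes voiceless ('gk' -> 'kk'). 'puwzugku' -> 'puwzukku'
Rule 3: Final Devoicing: the word ends in the vowel 'u', not a consonant. No change.
Final form: 'puwzukku'

puwzukku


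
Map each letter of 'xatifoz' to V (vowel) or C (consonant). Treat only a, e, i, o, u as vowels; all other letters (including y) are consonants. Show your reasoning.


Letter mapping: x = C, a = V, t = C, i = V, f = C, o = V, z = C.

CVCVCVC


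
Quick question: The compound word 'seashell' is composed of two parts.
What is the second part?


Split 'seashell' into 'sea' + 'shell'. The second part is 'shell'.

shell


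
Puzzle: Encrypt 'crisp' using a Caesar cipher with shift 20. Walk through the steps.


Shift each letter by 20: c -> w, r -> l, i -> c, s -> m, p -> j. Result: 'wlcmj'.

wlcmj


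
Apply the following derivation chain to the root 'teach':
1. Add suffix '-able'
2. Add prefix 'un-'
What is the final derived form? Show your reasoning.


Step 1: Add suffix '-able' to 'teach' = 'teachable'
Step 2: Add prefix 'un-' to 'teachable' = 'unteachable'

unteachable


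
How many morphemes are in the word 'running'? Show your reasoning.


Decomposition: run (root) + -ing (suffix) = 2 morpheme(s)

2 morphemes


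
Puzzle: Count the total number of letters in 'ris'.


Spell out 'ris' and number each letter: r(1), i(2), s(3). Total: 3 letters.

3


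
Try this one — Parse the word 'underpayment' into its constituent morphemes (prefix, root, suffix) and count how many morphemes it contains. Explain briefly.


Step 1: Identify prefix: 'under' (meaning: beneath/insufficient)
Step 2: Identify root: 'pay'
Step 3: Identify suffix(es): 'ment'
Decomposition: under- (prefix: beneath/insufficient) + pay (root) + -ment (suffix: action/result)
Total morphemes: 3

3 morphemes (under- (prefix: beneath/insufficient) + pay (root) + -ment (suffix: action/result))


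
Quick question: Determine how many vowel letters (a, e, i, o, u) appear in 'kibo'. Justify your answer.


Vowels in 'kibo': i, o = 2 vowels.

2


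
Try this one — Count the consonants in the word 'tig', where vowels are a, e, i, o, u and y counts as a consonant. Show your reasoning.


Consonants in 'tig': t, g = 2 consonants.

2


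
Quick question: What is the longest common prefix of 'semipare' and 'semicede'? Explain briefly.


Compare from the start: 4 characters match: 'semi'. Mismatch at position 5: 'p' vs 'c'.

semi


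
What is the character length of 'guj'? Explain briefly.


Spell out 'guj' and number each letter: g(1), u(2), j(3). Total: 3 letters.

3


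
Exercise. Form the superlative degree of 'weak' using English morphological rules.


Apply superlative formation (add -est): 'weak' -> 'weakest'.

weakest


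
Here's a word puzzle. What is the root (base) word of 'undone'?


Remove prefix 'un' from 'undone' to get root 'done'.

done


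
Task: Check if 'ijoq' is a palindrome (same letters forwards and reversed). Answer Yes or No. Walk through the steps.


Forward: 'ijoq'
Reversed: 'qoji'
They differ.

No


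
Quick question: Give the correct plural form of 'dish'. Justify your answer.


Apply rule: Add -es (sibilant/fricative ending). 'dish' becomes 'dishes'.

dishes


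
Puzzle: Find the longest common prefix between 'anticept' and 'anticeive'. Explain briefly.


Compare from the start: 6 characters match: 'antice'. Mismatch at position 7: 'p' vs 'i'.

antice


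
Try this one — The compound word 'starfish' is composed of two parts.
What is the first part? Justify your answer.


Split 'starfish' into 'star' + 'fish'. The first part is 'star'.

star


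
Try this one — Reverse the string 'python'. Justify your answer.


Reverse 'python' character by character: 'nohtyp'.

nohtyp


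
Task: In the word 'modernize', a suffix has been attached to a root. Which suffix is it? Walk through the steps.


The word 'modernize' = 'modern' (root) + '-ize' (suffix). The suffix is '-ize'.

ize


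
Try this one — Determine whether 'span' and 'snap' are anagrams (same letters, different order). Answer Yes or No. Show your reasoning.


Sorted letters of 'span': 'anps'
Sorted letters of 'snap': 'anps'
They match.

Yes


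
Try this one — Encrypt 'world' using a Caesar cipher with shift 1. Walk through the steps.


Shift each letter by 1: w -> x, o -> p, r -> s, l -> m, d -> e. Result: 'xpsme'.

xpsme


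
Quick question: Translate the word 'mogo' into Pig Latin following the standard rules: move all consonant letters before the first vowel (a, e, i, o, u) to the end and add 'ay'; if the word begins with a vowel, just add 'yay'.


'mogo': move consonant cluster 'm' to end and add 'ay': 'ogomay'.

ogomay


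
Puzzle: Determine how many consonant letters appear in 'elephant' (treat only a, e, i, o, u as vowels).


Consonants in 'elephant': l, p, h, n, t = 5 consonants.

5


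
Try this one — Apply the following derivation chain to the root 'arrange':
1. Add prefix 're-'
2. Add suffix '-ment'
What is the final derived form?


Step 1: Add prefix 're-' to 'arrange' = 'rearrange'
Step 2: Add suffix '-ment' to 'rearrange' = 'rearrangement'

rearrangement


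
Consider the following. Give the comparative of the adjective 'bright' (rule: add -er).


Apply comparative formation (add -er): 'bright' -> 'brighter'.

brighter


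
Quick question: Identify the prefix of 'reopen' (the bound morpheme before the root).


The word 'reopen' = 're' (prefix) + 'open' (root). The prefix is 're'.

re


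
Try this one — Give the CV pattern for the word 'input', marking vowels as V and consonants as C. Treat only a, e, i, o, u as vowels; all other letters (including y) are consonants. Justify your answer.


Letter mapping: i = V, n = C, p = C, u = V, t = C.

VCCVC


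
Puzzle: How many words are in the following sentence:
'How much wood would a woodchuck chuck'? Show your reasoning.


Split into words: How | much | wood | would | a | woodchuck | chuck = 7 words.

7


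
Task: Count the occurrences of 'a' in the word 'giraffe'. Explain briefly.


Letter 'a' in 'giraffe': found at position(s) 4 = 1 occurrence(s).

1


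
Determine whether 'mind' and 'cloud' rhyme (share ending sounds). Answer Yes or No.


Rime (stressed vowel + following sounds) of 'mind': -ind = /aɪnd/
Rime of 'cloud': -oud = /aʊd/
/aɪnd/ and /aʊd/ are different ending sounds, so the words do not rhyme.

No


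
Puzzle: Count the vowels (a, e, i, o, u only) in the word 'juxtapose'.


Vowels in 'juxtapose': u, a, o, e = 4 vowels.

4


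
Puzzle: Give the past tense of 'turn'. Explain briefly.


Apply rule: Add -ed. 'turn' becomes 'turned'.

turned


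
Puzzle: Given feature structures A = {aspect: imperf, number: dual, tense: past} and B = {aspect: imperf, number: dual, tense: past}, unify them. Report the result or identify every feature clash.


Compare features:
aspect: A=imperf vs B=imperf -> unified: imperf
number: A=dual vs B=dual -> unified: dual
tense: A=past vs B=past -> unified: past
No clashes found.

Unified: {aspect: imperf, number: dual, tense: past}


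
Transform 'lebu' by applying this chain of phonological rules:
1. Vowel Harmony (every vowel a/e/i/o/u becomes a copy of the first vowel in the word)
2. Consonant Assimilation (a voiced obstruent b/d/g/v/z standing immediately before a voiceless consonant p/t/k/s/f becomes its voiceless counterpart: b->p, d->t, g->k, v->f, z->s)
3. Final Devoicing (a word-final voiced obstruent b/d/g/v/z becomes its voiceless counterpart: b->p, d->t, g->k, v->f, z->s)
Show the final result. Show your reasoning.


Starting form: 'lebu'
Rule 1: Vowel Harmony: all vowels become 'e' (matching first vowel). 'lebu' -> 'lebe'
Rule 2: Consonant Assimilation: no voiced obstruent (b/d/g/v/z) stands immediately before a voiceless consonant (p/t/k/s/f). No change.
Rule 3: Final Devoicing: the word ends in the vowel 'e', not a consonant. No change.
Final form: 'lebe'

lebe


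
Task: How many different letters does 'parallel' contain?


Unique letters in 'parallel': {a, e, l, p, r} = 5 distinct letters.

5


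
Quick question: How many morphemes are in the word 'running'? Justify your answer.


Decomposition: run (root) + -ing (suffix) = 2 morpheme(s)

2 morphemes


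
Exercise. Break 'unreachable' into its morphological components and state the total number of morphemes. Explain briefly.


Step 1: Identify prefix: 'un' (meaning: not/reverse)
Step 2: Identify root: 'reach'
Step 3: Identify suffix(es): 'able'
Decomposition: un- (prefix: not/reverse) + reach (root) + -able (suffix: capable of)
Total morphemes: 3

3 morphemes (un- (prefix: not/reverse) + reach (root) + -able (suffix: capable of))


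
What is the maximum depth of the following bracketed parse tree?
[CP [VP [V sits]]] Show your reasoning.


Count bracket nesting levels:
'[' at pos 0: depth = 1
'[' at pos 4: depth = 2
'[' at pos 8: depth = 3
Maximum depth reached: 3

3


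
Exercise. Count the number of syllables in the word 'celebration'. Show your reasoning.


Break 'celebration' into syllables: cel-e-bra-tion -> cel | e | bra | tion = 4 syllables

4 syllables


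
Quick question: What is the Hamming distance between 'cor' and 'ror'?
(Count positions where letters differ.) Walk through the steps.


Alignment:
Position 1: 'c' vs 'r' = DIFFER
Position 2: 'o' vs 'o' = match
Position 3: 'r' vs 'r' = match
Total differences: 1

1


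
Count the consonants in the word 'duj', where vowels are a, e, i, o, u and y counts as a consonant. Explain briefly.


Consonants in 'duj': d, j = 2 consonants.

2


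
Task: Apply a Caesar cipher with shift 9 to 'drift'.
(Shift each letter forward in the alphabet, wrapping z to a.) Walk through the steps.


Shift each letter by 9: d -> m, r -> a, i -> r, f -> o, t -> c. Result: 'maroc'.

maroc


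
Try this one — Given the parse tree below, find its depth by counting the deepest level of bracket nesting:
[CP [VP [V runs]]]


Count bracket nesting levels:
'[' at pos 0: depth = 1
'[' at pos 4: depth = 2
'[' at pos 8: depth = 3
Maximum depth reached: 3

3


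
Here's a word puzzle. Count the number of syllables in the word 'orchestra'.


Break 'orchestra' into syllables: or-ches-tra -> or | ches | tra = 3 syllables

3 syllables


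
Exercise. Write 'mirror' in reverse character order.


Reverse 'mirror' character by character: 'rorrim'.

rorrim


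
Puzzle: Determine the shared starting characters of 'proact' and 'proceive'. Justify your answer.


Compare from the start: 3 characters match: 'pro'. Mismatch at position 4: 'a' vs 'c'.

pro


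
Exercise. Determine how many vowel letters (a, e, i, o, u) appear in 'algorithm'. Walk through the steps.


Vowels in 'algorithm': a, o, i = 3 vowels.

3


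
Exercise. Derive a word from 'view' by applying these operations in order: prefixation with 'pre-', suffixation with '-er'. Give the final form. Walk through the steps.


Step 1: Add prefix 'pre-' to 'view' = 'preview'
Step 2: Add suffix '-er' to 'preview' = 'previewer'

previewer


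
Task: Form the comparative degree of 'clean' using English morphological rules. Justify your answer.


Apply comparative formation (add -er): 'clean' -> 'cleaner'.

cleaner


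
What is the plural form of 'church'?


Apply rule: Add -es (sibilant/fricative ending). 'church' becomes 'churches'.

churches


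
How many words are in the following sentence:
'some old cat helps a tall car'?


Split into words: some | old | cat | helps | a | tall | car = 7 words.

7


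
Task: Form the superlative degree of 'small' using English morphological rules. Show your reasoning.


Apply superlative formation (add -est): 'small' -> 'smallest'.

smallest


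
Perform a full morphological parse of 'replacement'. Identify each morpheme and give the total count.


Step 1: Identify prefix: 're' (meaning: again)
Step 2: Identify root: 'place'
Step 3: Identify suffix(es): 'ment'
Decomposition: re- (prefix: again) + place (root) + -ment (suffix: action/result)
Total morphemes: 3

3 morphemes (re- (prefix: again) + place (root) + -ment (suffix: action/result))


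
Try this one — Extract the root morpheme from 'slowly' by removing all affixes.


Remove suffix '-ly' from 'slowly' to get root 'slow'.

slow


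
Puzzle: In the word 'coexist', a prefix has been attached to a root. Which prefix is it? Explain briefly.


The word 'coexist' = 'co' (prefix) + 'exist' (root). The prefix is 'co'.

co


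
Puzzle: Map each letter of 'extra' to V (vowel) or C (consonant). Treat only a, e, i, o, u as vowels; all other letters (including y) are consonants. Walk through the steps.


Letter mapping: e = V, x = C, t = C, r = C, a = V.

VCCCV


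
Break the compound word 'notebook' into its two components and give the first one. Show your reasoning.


Split 'notebook' into 'note' + 'book'. The first part is 'note'.

note


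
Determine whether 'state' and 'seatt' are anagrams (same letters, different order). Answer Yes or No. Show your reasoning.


Sorted letters of 'state': 'aestt'
Sorted letters of 'seatt': 'aestt'
They match.

Yes


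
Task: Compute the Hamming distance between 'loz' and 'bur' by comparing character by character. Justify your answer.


Alignment:
Position 1: 'l' vs 'b' = DIFFER
Position 2: 'o' vs 'u' = DIFFER
Position 3: 'z' vs 'r' = DIFFER
Total differences: 3

3


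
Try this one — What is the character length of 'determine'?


Spell out 'determine' and number each letter: d(1), e(2), t(3), e(4), r(5), m(6), i(7), n(8), e(9). Total: 9 letters.

9


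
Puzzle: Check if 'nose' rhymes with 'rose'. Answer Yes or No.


Rime (stressed vowel + following sounds) of 'nose': -ose = /oʊz/
Rime of 'rose': -ose = /oʊz/
/oʊz/ and /oʊz/ are the same ending sound, so the words rhyme.

Yes


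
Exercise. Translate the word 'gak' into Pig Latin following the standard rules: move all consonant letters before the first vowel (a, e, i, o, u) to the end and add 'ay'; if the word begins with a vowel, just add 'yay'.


'gak': move consonant cluster 'g' to end and add 'ay': 'akgay'.

akgay


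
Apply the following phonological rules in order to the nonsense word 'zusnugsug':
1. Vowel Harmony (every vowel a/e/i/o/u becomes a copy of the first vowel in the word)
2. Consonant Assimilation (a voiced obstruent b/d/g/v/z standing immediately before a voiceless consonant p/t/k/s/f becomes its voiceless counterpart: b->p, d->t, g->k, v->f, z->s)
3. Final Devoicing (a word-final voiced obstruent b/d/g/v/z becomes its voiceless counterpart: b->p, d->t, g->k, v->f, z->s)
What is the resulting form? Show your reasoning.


Starting form: 'zusnugsug'
Rule 1: Vowel Harmony: all vowels already match. No change.
Rule 2: Consonant Assimilation: voiced obstruent before voiceless consonant becomes voiceless ('gs' -> 'ks'). 'zusnugsug' -> 'zusnuksug'
Rule 3: Final Devoicing: word-final voiced obstruent 'g' becomes voiceless 'k'. 'zusnuksug' -> 'zusnuksuk'
Final form: 'zusnuksuk'

zusnuksuk


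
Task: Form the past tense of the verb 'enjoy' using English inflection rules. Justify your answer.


Apply rule: Add -ed. 'enjoy' becomes 'enjoyed'.

enjoyed


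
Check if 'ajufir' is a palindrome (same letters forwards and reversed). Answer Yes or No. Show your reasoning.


Forward: 'ajufir'
Reversed: 'rifuja'
They differ.

No


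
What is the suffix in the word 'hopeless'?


The word 'hopeless' = 'hope' (root) + '-less' (suffix). The suffix is '-less'.

less


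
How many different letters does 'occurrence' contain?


Unique letters in 'occurrence': {c, e, n, o, r, u} = 6 distinct letters.

6


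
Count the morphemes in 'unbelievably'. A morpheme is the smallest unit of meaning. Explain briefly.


Decomposition: un- (prefix) + believe (root) + -able (suffix) + -ly (suffix) = 4 morpheme(s)

4 morphemes


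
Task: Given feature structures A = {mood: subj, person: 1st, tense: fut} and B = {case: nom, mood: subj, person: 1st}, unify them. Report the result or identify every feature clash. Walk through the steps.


Compare features:
case: A=_ vs B=nom -> unified: nom
mood: A=subj vs B=subj -> unified: subj
person: A=1st vs B=1st -> unified: 1st
tense: A=fut vs B=_ -> unified: fut
No clashes found.

Unified: {case: nom, mood: subj, person: 1st, tense: fut}


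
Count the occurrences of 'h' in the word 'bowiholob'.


Letter 'h' in 'bowiholob': found at position(s) 5 = 1 occurrence(s).

1


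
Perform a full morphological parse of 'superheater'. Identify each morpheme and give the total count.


Step 1: Identify prefix: 'super' (meaning: above)
Step 2: Identify root: 'heat'
Step 3: Identify suffix(es): 'er'
Decomposition: super- (prefix: above) + heat (root) + -er (suffix: one who)
Total morphemes: 3

3 morphemes (super- (prefix: above) + heat (root) + -er (suffix: one who))


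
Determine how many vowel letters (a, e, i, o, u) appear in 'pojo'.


Vowels in 'pojo': o, o = 2 vowels.

2


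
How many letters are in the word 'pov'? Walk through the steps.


Spell out 'pov' and number each letter: p(1), o(2), v(3). Total: 3 letters.

3


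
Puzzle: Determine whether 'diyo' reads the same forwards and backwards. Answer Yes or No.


Forward: 'diyo'
Reversed: 'oyid'
They differ.

No


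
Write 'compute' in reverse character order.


Reverse 'compute' character by character: 'etupmoc'.

etupmoc


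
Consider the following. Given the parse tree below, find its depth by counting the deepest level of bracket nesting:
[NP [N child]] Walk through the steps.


Count bracket nesting levels:
'[' at pos 0: depth = 1
'[' at pos 4: depth = 2
Maximum depth reached: 2

2


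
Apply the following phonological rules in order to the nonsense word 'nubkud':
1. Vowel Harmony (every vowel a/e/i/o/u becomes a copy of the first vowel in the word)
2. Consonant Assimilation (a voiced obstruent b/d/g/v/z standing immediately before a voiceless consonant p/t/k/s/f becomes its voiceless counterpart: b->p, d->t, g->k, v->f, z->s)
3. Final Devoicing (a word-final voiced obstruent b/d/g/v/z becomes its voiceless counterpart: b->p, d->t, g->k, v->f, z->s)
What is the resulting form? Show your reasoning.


Starting form: 'nubkud'
Rule 1: Vowel Harmony: all vowels already match. No change.
Rule 2: Consonant Assimilation: voiced obstruent before voiceless consonant becomes voiceless ('bk' -> 'pk'). 'nubkud' -> 'nupkud'
Rule 3: Final Devoicing: word-final voiced obstruent 'd' becomes voiceless 't'. 'nupkud' -> 'nupkut'
Final form: 'nupkut'

nupkut


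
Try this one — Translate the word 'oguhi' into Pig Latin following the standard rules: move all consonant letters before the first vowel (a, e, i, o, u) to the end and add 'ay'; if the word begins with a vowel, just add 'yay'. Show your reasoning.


'oguhi' starts with a vowel, so add 'yay': 'oguhiyay'.

oguhiyay


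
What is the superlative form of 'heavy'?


Apply superlative formation (consonant + y: change y to i, add -est): 'heavy' -> 'heaviest'.

heaviest


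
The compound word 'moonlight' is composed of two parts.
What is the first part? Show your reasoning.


Split 'moonlight' into 'moon' + 'light'. The first part is 'moon'.

moon


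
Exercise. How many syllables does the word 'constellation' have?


Break 'constellation' into syllables: con-stel-la-tion -> con | stel | la | tion = 4 syllables

4 syllables


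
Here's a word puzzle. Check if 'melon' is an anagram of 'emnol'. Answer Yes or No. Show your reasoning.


Sorted letters of 'melon': 'elmno'
Sorted letters of 'emnol': 'elmno'
They match.

Yes


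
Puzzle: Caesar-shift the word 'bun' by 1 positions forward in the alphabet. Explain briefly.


Shift each letter by 1: b -> c, u -> v, n -> o. Result: 'cvo'.

cvo


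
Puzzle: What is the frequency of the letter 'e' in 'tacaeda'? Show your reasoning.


Letter 'e' in 'tacaeda': found at position(s) 5 = 1 occurrence(s).

1


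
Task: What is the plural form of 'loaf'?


Apply rule: Change -f to -ves. 'loaf' becomes 'loaves'.

loaves


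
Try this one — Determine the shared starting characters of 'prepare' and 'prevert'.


Compare from the start: 3 characters match: 'pre'. Mismatch at position 4: 'p' vs 'v'.

pre


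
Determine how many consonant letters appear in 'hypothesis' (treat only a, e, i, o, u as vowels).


Consonants in 'hypothesis': h, y, p, t, h, s, s = 7 consonants.

7


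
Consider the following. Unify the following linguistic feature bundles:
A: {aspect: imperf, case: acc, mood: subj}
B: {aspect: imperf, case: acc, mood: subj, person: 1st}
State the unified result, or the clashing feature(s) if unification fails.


Compare features:
aspect: A=imperf vs B=imperf -> unified: imperf
case: A=acc vs B=acc -> unified: acc
mood: A=subj vs B=subj -> unified: subj
person: A=_ vs B=1st -> unified: 1st
No clashes found.

Unified: {aspect: imperf, case: acc, mood: subj, person: 1st}


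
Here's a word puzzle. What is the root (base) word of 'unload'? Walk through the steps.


Remove prefix 'un' from 'unload' to get root 'load'.

load


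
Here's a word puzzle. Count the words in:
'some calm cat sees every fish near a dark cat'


Split into words: some | calm | cat | sees | every | fish | near | a | dark | cat = 10 words.

10


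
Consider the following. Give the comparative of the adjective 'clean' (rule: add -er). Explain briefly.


Apply comparative formation (add -er): 'clean' -> 'cleaner'.

cleaner


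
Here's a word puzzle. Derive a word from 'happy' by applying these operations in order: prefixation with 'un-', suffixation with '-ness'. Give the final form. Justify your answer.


Step 1: Add prefix 'un-' to 'happy' = 'unhappy'
Step 2: Add suffix '-ness' to 'unhappy' = 'unhappiness'

unhappiness


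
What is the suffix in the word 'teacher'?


The word 'teacher' = 'teach' (root) + '-er' (suffix). The suffix is '-er'.

er


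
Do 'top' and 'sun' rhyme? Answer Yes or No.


Rime (stressed vowel + following sounds) of 'top': -op = /ɒp/
Rime of 'sun': -un = /ʌn/
/ɒp/ and /ʌn/ are different ending sounds, so the words do not rhyme.

No


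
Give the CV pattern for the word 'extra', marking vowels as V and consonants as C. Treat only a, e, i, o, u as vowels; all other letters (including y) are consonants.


Letter mapping: e = V, x = C, t = C, r = C, a = V.

VCCCV
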